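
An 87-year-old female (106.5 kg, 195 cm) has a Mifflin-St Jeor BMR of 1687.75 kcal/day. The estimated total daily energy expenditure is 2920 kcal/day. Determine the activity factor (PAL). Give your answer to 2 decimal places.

Activity factor = TEE ÷ BMR = 2920 ÷ 1687.75 = 1.73.

1.73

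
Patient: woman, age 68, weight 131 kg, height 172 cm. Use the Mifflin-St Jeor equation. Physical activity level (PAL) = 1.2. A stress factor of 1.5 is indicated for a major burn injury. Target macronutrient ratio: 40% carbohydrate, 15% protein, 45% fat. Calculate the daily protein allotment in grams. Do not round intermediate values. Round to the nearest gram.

Mifflin-St Jeor (female): BMR = 10(131) + 6.25(172) − 5(68) − 161 = 1310 + 1075 − 340 − 161 = 1884 kcal/day.
TEE = 1884 × 1.2 = 2260.8 kcal/day.
With stress factor 1.5: 2260.8 × 1.5 = 3391.2 kcal/day.
Protein energy = 15% × 3391.2 = 508.68 kcal.
Protein = 508.68 ÷ 4 kcal/g = 127.17 g.

127 g/day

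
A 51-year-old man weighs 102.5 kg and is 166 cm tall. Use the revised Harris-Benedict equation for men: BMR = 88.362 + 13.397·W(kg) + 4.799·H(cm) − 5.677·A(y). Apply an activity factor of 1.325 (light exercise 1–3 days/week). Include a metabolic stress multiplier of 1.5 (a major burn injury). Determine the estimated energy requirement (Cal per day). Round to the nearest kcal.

Harris-Benedict: BMR = 88.362 + 13.397(102.5) + 4.799(166) − 5.677(51) = 1968.6615 kcal/day.
TEE = BMR × activity factor = 1968.6615 × 1.325 = 2608.4765 kcal/day.
Apply stress factor: 2608.4765 × 1.5 = 3912.7147 kcal/day.

3913 Cal per day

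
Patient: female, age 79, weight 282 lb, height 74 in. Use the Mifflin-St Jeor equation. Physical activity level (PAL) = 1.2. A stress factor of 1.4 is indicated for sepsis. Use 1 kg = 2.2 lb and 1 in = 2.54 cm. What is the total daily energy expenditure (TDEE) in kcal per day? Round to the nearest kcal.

3193 kcal per day

Convert to metric: weight = 282 ÷ 2.2 = 128.1818 kg; height = 74 × 2.54 = 187.96 cm.
Mifflin-St Jeor (female): BMR = 10(128.1818) + 6.25(187.96) − 5(79) − 161 = 1281.8182 + 1174.75 − 395 − 161 = 1900.5682 kcal/day.
TEE = BMR × activity factor = 1900.5682 × 1.2 = 2280.6818 kcal/day.
Apply stress factor: 2280.6818 × 1.4 = 3192.9545 kcal/day.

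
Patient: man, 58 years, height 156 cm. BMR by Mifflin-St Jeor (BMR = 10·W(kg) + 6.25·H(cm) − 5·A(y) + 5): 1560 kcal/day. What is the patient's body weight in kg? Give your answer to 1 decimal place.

87.0 kg

1560 = 10·W + 6.25(156) − 5(58) + 5
10·W = 1560 − 690 = 870, so W = 87 kg.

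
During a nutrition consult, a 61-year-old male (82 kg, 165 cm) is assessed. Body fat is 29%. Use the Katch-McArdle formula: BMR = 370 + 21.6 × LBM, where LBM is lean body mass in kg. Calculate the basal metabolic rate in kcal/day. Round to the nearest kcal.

1628 kcal/day

LBM = 82 × (1 − 0.29) = 58.22 kg. Katch-McArdle: BMR = 370 + 21.6 × 58.22 = 1627.552 kcal/day.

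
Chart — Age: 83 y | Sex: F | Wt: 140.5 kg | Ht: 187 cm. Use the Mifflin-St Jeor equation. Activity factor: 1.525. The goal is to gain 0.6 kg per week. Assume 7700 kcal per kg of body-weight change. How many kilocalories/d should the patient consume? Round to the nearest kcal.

Mifflin-St Jeor (female): BMR = 10(140.5) + 6.25(187) − 5(83) − 161 = 1405 + 1168.75 − 415 − 161 = 1997.75 kcal/day.
TEE = 1997.75 × 1.525 = 3046.5688 kcal/day.
Required daily surplus = 0.6 × 7700 ÷ 7 = 660 kcal/day.
Target intake = 3046.5688 + 660 = 3706.5688 kcal/day.

3707 kilocalories/d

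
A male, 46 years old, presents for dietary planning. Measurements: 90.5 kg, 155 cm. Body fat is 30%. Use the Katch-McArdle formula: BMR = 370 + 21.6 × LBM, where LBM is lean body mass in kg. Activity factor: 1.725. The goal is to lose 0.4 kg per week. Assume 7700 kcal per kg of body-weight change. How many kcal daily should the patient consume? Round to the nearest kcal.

LBM = 90.5 × (1 − 0.3) = 63.35 kg. Katch-McArdle: BMR = 370 + 21.6 × 63.35 = 1738.36 kcal/day.
TEE = 1738.36 × 1.725 = 2998.671 kcal/day.
Required daily deficit = 0.4 × 7700 ÷ 7 = 440 kcal/day.
Target intake = 2998.671 − 440 = 2558.671 kcal/day.

2559 kcal daily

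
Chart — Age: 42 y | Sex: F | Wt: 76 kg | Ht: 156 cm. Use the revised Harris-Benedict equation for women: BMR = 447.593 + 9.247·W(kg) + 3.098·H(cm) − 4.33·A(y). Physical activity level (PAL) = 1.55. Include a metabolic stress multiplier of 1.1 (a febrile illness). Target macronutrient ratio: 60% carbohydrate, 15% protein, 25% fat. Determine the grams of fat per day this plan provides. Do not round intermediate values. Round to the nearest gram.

Harris-Benedict: BMR = 447.593 + 9.247(76) + 3.098(156) − 4.33(42) = 1451.793 kcal/day.
TEE = 1451.793 × 1.55 = 2250.2792 kcal/day.
With stress factor 1.1: 2250.2792 × 1.1 = 2475.3071 kcal/day.
Fat energy = 25% × 2475.3071 = 618.8268 kcal.
Fat = 618.8268 ÷ 9 kcal/g = 68.7585 g.

69 g/day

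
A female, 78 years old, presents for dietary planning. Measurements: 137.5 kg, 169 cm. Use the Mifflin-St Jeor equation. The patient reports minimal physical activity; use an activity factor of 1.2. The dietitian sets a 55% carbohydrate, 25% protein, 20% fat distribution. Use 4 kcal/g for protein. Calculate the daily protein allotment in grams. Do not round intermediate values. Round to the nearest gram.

Mifflin-St Jeor (female): BMR = 10(137.5) + 6.25(169) − 5(78) − 161 = 1375 + 1056.25 − 390 − 161 = 1880.25 kcal/day.
TEE = 1880.25 × 1.2 = 2256.3 kcal/day.
Protein energy = 25% × 2256.3 = 564.075 kcal.
Protein = 564.075 ÷ 4 kcal/g = 141.0188 g.

141 g/day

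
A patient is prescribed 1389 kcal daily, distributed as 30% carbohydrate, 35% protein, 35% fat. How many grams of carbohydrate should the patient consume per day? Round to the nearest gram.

Carbohydrate energy = 30% × 1389 = 416.7 kcal.
At 4 kcal/g: 416.7 ÷ 4 = 104.175 g.

104 g/day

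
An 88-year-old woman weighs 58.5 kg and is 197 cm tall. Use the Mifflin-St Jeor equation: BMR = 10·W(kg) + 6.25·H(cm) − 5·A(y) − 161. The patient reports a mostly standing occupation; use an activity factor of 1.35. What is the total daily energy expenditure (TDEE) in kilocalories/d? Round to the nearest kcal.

Mifflin-St Jeor (female): BMR = 10(58.5) + 6.25(197) − 5(88) − 161 = 585 + 1231.25 − 440 − 161 = 1215.25 kcal/day.
TEE = BMR × activity factor = 1215.25 × 1.35 = 1640.5875 kcal/day.

1641 kilocalories/d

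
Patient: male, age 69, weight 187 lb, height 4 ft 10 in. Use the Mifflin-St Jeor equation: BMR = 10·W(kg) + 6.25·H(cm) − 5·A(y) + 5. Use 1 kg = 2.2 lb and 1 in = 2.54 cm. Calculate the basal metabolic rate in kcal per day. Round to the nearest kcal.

Convert to metric: weight = 187 ÷ 2.2 = 85 kg; height = (4×12 + 10) × 2.54 = 58 × 2.54 = 147.32 cm.
Mifflin-St Jeor (male): BMR = 10(85) + 6.25(147.32) − 5(69) + 5 = 850 + 920.75 − 345 + 5 = 1430.75 kcal/day.

1431 kcal per day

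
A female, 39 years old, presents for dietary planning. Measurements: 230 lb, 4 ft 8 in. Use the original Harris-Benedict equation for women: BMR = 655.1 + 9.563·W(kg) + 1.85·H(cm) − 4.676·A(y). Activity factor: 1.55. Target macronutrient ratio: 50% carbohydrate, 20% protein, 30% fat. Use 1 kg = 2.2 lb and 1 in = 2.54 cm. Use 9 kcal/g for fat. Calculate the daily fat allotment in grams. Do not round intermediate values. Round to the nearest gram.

Convert to metric: weight = 230 ÷ 2.2 = 104.5455 kg; height = (4×12 + 8) × 2.54 = 56 × 2.54 = 142.24 cm.
Harris-Benedict: BMR = 655.1 + 9.563(104.5455) + 1.85(142.24) − 4.676(39) = 1735.6482 kcal/day.
TEE = 1735.6482 × 1.55 = 2690.2547 kcal/day.
Fat energy = 30% × 2690.2547 = 807.0764 kcal.
Fat = 807.0764 ÷ 9 kcal/g = 89.6752 g.

90 g/day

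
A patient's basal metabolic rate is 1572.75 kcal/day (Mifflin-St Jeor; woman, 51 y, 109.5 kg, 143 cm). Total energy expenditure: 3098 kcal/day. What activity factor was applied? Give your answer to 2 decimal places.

1.97

Activity factor = TEE ÷ BMR = 3098 ÷ 1572.75 = 1.97.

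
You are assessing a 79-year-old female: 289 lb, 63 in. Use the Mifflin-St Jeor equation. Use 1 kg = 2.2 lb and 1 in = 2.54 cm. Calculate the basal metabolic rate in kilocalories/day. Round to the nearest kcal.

1758 kilocalories/day

Convert to metric: weight = 289 ÷ 2.2 = 131.3636 kg; height = 63 × 2.54 = 160.02 cm.
Mifflin-St Jeor (female): BMR = 10(131.3636) + 6.25(160.02) − 5(79) − 161 = 1313.6364 + 1000.125 − 395 − 161 = 1757.7614 kcal/day.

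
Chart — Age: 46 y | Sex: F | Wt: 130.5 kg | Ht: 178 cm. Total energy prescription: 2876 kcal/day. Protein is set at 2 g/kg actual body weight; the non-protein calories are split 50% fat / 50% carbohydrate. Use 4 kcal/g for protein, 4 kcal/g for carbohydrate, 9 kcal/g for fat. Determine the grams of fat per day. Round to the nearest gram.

102 g/day

Protein = 2 × 130.5 = 261 g → 261 × 4 = 1044 kcal.
Non-protein calories = 2876 − 1044 = 1832 kcal.
Fat: 50% × 1832 = 916 kcal; carbohydrate: 916 kcal.
Fat: 916 kcal ÷ 9 kcal/g = 101.7778 g.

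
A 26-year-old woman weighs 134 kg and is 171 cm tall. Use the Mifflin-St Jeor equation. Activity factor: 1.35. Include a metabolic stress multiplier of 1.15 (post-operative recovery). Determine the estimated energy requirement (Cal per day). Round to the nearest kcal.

Mifflin-St Jeor (female): BMR = 10(134) + 6.25(171) − 5(26) − 161 = 1340 + 1068.75 − 130 − 161 = 2117.75 kcal/day.
TEE = BMR × activity factor = 2117.75 × 1.35 = 2858.9625 kcal/day.
Apply stress factor: 2858.9625 × 1.15 = 3287.8069 kcal/day.

3288 Cal per day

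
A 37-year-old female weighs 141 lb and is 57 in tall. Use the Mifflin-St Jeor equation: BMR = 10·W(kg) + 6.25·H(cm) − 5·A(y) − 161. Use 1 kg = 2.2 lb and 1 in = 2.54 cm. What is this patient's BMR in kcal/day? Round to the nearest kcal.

1200 kcal/day

Convert to metric: weight = 141 ÷ 2.2 = 64.0909 kg; height = 57 × 2.54 = 144.78 cm.
Mifflin-St Jeor (female): BMR = 10(64.0909) + 6.25(144.78) − 5(37) − 161 = 640.9091 + 904.875 − 185 − 161 = 1199.7841 kcal/day.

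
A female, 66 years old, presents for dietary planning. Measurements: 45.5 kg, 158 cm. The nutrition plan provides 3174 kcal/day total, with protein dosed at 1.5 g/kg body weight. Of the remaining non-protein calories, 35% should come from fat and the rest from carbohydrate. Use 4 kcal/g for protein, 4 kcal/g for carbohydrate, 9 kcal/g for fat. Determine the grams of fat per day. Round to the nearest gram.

113 g/day

Protein = 1.5 × 45.5 = 68.25 g → 68.25 × 4 = 273 kcal.
Non-protein calories = 3174 − 273 = 2901 kcal.
Fat: 35% × 2901 = 1015.35 kcal; carbohydrate: 1885.65 kcal.
Fat: 1015.35 kcal ÷ 9 kcal/g = 112.8167 g.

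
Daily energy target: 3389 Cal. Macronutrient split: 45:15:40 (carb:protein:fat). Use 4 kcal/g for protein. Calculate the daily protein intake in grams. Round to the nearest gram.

Protein energy = 15% × 3389 = 508.35 kcal.
At 4 kcal/g: 508.35 ÷ 4 = 127.0875 g.

127 g/day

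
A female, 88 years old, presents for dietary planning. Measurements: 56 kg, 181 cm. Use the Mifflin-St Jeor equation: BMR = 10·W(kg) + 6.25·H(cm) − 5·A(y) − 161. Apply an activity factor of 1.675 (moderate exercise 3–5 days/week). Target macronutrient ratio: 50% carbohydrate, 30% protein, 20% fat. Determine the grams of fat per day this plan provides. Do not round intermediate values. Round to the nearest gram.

41 g/day

Mifflin-St Jeor (female): BMR = 10(56) + 6.25(181) − 5(88) − 161 = 560 + 1131.25 − 440 − 161 = 1090.25 kcal/day.
TEE = 1090.25 × 1.675 = 1826.1688 kcal/day.
Fat energy = 20% × 1826.1688 = 365.2338 kcal.
Fat = 365.2338 ÷ 9 kcal/g = 40.5815 g.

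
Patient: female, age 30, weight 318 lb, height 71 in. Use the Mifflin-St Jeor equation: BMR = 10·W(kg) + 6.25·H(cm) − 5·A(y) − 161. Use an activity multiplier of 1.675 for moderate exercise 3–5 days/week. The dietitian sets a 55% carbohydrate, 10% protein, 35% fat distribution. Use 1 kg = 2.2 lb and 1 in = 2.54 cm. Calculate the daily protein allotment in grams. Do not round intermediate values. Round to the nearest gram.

95 g/day

Convert to metric: weight = 318 ÷ 2.2 = 144.5455 kg; height = 71 × 2.54 = 180.34 cm.
Mifflin-St Jeor (female): BMR = 10(144.5455) + 6.25(180.34) − 5(30) − 161 = 1445.4545 + 1127.125 − 150 − 161 = 2261.5795 kcal/day.
TEE = 2261.5795 × 1.675 = 3788.1457 kcal/day.
Protein energy = 10% × 3788.1457 = 378.8146 kcal.
Protein = 378.8146 ÷ 4 kcal/g = 94.7036 g.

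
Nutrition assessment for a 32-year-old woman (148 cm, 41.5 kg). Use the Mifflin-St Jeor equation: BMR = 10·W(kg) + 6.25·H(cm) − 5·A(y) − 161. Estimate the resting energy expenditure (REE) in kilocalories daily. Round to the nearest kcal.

1019 kilocalories daily

Mifflin-St Jeor (female): BMR = 10(41.5) + 6.25(148) − 5(32) − 161 = 415 + 925 − 160 − 161 = 1019 kcal/day.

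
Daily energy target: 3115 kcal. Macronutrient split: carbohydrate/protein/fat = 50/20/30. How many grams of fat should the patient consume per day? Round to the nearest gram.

Fat energy = 30% × 3115 = 934.5 kcal.
At 9 kcal/g: 934.5 ÷ 9 = 103.8333 g.

104 g/day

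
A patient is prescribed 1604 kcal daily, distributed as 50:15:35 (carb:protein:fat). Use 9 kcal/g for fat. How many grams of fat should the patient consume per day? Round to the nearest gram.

62 g/day

Fat energy = 35% × 1604 = 561.4 kcal.
At 9 kcal/g: 561.4 ÷ 9 = 62.3778 g.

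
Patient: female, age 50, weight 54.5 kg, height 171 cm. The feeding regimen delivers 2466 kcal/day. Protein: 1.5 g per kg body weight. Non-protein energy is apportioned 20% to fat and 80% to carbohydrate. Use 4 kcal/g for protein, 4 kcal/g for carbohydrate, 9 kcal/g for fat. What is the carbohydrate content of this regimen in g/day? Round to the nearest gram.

428 g/day

Protein = 1.5 × 54.5 = 81.75 g → 81.75 × 4 = 327 kcal.
Non-protein calories = 2466 − 327 = 2139 kcal.
Fat: 20% × 2139 = 427.8 kcal; carbohydrate: 1711.2 kcal.
Carbohydrate: 1711.2 kcal ÷ 4 kcal/g = 427.8 g.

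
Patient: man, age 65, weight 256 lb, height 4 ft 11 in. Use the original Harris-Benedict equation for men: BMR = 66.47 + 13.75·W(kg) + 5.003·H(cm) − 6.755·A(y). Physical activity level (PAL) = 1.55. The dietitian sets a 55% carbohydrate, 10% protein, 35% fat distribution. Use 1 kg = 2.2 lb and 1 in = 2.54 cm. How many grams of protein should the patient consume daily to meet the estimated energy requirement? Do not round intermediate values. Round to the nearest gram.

Convert to metric: weight = 256 ÷ 2.2 = 116.3636 kg; height = (4×12 + 11) × 2.54 = 59 × 2.54 = 149.86 cm.
Harris-Benedict: BMR = 66.47 + 13.75(116.3636) + 5.003(149.86) − 6.755(65) = 1977.1446 kcal/day.
TEE = 1977.1446 × 1.55 = 3064.5741 kcal/day.
Protein energy = 10% × 3064.5741 = 306.4574 kcal.
Protein = 306.4574 ÷ 4 kcal/g = 76.6144 g.

77 g/day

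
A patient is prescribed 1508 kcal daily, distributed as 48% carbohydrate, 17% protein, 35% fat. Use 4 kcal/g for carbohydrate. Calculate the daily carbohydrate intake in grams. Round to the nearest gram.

Carbohydrate energy = 48% × 1508 = 723.84 kcal.
At 4 kcal/g: 723.84 ÷ 4 = 180.96 g.

181 g/day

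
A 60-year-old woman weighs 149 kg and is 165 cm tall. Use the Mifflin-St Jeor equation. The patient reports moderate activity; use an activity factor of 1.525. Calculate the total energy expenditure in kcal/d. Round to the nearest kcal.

3142 kcal/d

Mifflin-St Jeor (female): BMR = 10(149) + 6.25(165) − 5(60) − 161 = 1490 + 1031.25 − 300 − 161 = 2060.25 kcal/day.
TEE = BMR × activity factor = 2060.25 × 1.525 = 3141.8813 kcal/day.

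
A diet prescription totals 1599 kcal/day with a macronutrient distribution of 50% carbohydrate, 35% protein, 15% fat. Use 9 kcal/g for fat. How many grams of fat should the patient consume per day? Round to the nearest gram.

Fat energy = 15% × 1599 = 239.85 kcal.
At 9 kcal/g: 239.85 ÷ 9 = 26.65 g.

27 g/day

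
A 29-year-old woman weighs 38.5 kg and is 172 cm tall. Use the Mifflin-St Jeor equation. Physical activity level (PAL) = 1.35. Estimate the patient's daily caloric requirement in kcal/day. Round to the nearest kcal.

Mifflin-St Jeor (female): BMR = 10(38.5) + 6.25(172) − 5(29) − 161 = 385 + 1075 − 145 − 161 = 1154 kcal/day.
TEE = BMR × activity factor = 1154 × 1.35 = 1557.9 kcal/day.

1558 kcal/day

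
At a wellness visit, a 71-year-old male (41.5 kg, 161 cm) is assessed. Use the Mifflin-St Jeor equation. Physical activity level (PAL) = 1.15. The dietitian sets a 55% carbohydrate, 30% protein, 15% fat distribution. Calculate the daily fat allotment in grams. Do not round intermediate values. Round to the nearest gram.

Mifflin-St Jeor (male): BMR = 10(41.5) + 6.25(161) − 5(71) + 5 = 415 + 1006.25 − 355 + 5 = 1071.25 kcal/day.
TEE = 1071.25 × 1.15 = 1231.9375 kcal/day.
Fat energy = 15% × 1231.9375 = 184.7906 kcal.
Fat = 184.7906 ÷ 9 kcal/g = 20.5323 g.

21 g/day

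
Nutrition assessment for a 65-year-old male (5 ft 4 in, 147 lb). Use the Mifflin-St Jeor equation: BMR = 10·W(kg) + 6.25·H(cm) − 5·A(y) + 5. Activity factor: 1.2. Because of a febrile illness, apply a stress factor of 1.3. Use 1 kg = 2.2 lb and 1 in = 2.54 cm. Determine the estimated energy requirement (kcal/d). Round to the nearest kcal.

Convert to metric: weight = 147 ÷ 2.2 = 66.8182 kg; height = (5×12 + 4) × 2.54 = 64 × 2.54 = 162.56 cm.
Mifflin-St Jeor (male): BMR = 10(66.8182) + 6.25(162.56) − 5(65) + 5 = 668.1818 + 1016 − 325 + 5 = 1364.1818 kcal/day.
TEE = BMR × activity factor = 1364.1818 × 1.2 = 1637.0182 kcal/day.
Apply stress factor: 1637.0182 × 1.3 = 2128.1236 kcal/day.

2128 kcal/d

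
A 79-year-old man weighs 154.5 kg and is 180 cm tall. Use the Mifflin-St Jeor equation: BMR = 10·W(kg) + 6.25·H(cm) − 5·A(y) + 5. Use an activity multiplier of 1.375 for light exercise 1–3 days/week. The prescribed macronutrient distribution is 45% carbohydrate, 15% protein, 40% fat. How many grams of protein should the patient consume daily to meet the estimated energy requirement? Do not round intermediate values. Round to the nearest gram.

118 g/day

Mifflin-St Jeor (male): BMR = 10(154.5) + 6.25(180) − 5(79) + 5 = 1545 + 1125 − 395 + 5 = 2280 kcal/day.
TEE = 2280 × 1.375 = 3135 kcal/day.
Protein energy = 15% × 3135 = 470.25 kcal.
Protein = 470.25 ÷ 4 kcal/g = 117.5625 g.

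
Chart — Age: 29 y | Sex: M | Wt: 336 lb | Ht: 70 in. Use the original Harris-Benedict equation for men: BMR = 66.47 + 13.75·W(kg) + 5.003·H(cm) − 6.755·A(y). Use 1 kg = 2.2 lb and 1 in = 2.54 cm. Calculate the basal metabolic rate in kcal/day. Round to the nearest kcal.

Convert to metric: weight = 336 ÷ 2.2 = 152.7273 kg; height = 70 × 2.54 = 177.8 cm.
Harris-Benedict: BMR = 66.47 + 13.75(152.7273) + 5.003(177.8) − 6.755(29) = 2860.1084 kcal/day.

2860 kcal/day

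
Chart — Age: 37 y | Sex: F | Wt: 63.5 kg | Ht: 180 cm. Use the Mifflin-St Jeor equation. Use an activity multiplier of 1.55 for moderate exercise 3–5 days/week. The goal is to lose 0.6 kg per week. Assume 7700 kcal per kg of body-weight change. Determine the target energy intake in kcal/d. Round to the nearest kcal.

Mifflin-St Jeor (female): BMR = 10(63.5) + 6.25(180) − 5(37) − 161 = 635 + 1125 − 185 − 161 = 1414 kcal/day.
TEE = 1414 × 1.55 = 2191.7 kcal/day.
Required daily deficit = 0.6 × 7700 ÷ 7 = 660 kcal/day.
Target intake = 2191.7 − 660 = 1531.7 kcal/day.

1532 kcal/d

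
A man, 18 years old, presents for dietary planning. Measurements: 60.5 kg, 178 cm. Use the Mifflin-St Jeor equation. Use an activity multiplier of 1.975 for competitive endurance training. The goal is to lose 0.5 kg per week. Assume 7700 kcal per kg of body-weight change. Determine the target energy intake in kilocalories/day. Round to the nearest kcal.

Mifflin-St Jeor (male): BMR = 10(60.5) + 6.25(178) − 5(18) + 5 = 605 + 1112.5 − 90 + 5 = 1632.5 kcal/day.
TEE = 1632.5 × 1.975 = 3224.1875 kcal/day.
Required daily deficit = 0.5 × 7700 ÷ 7 = 550 kcal/day.
Target intake = 3224.1875 − 550 = 2674.1875 kcal/day.

2674 kilocalories/day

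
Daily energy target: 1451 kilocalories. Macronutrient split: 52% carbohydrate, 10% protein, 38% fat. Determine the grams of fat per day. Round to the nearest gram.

61 g/day

Fat energy = 38% × 1451 = 551.38 kcal.
At 9 kcal/g: 551.38 ÷ 9 = 61.2644 g.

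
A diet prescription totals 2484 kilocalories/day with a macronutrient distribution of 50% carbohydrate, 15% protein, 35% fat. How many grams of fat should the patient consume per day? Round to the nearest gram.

Fat energy = 35% × 2484 = 869.4 kcal.
At 9 kcal/g: 869.4 ÷ 9 = 96.6 g.

97 g/day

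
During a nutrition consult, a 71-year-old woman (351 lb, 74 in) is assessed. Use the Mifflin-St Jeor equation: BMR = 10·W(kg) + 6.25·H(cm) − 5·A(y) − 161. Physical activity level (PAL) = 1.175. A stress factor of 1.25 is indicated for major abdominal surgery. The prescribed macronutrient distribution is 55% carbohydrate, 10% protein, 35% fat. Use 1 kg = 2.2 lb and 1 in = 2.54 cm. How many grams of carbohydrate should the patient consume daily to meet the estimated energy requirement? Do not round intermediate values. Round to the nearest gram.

Convert to metric: weight = 351 ÷ 2.2 = 159.5455 kg; height = 74 × 2.54 = 187.96 cm.
Mifflin-St Jeor (female): BMR = 10(159.5455) + 6.25(187.96) − 5(71) − 161 = 1595.4545 + 1174.75 − 355 − 161 = 2254.2045 kcal/day.
TEE = 2254.2045 × 1.175 = 2648.6903 kcal/day.
With stress factor 1.25: 2648.6903 × 1.25 = 3310.8629 kcal/day.
Carbohydrate energy = 55% × 3310.8629 = 1820.9746 kcal.
Carbohydrate = 1820.9746 ÷ 4 kcal/g = 455.2437 g.

455 g/day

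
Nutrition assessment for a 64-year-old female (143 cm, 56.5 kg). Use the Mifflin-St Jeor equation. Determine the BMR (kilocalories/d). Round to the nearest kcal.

Mifflin-St Jeor (female): BMR = 10(56.5) + 6.25(143) − 5(64) − 161 = 565 + 893.75 − 320 − 161 = 977.75 kcal/day.

978 kilocalories/d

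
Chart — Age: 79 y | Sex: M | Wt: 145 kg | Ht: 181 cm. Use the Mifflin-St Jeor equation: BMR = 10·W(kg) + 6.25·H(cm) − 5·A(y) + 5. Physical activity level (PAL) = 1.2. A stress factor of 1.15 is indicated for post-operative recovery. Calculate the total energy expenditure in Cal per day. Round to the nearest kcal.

Mifflin-St Jeor (male): BMR = 10(145) + 6.25(181) − 5(79) + 5 = 1450 + 1131.25 − 395 + 5 = 2191.25 kcal/day.
TEE = BMR × activity factor = 2191.25 × 1.2 = 2629.5 kcal/day.
Apply stress factor: 2629.5 × 1.15 = 3023.925 kcal/day.

3024 Cal per day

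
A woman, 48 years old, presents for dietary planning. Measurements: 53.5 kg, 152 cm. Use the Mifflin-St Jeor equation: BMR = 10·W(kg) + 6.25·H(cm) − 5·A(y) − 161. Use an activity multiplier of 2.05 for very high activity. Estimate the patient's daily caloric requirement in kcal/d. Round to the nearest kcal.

2222 kcal/d

Mifflin-St Jeor (female): BMR = 10(53.5) + 6.25(152) − 5(48) − 161 = 535 + 950 − 240 − 161 = 1084 kcal/day.
TEE = BMR × activity factor = 1084 × 2.05 = 2222.2 kcal/day.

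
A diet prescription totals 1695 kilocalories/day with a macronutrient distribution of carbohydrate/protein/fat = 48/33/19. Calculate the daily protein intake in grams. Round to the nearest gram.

140 g/day

Protein energy = 33% × 1695 = 559.35 kcal.
At 4 kcal/g: 559.35 ÷ 4 = 139.8375 g.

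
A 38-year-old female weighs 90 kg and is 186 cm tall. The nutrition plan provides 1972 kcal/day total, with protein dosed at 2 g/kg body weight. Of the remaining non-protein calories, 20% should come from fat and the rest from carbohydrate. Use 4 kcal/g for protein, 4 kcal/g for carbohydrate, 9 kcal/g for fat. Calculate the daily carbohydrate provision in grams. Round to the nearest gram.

250 g/day

Protein = 2 × 90 = 180 g → 180 × 4 = 720 kcal.
Non-protein calories = 1972 − 720 = 1252 kcal.
Fat: 20% × 1252 = 250.4 kcal; carbohydrate: 1001.6 kcal.
Carbohydrate: 1001.6 kcal ÷ 4 kcal/g = 250.4 g.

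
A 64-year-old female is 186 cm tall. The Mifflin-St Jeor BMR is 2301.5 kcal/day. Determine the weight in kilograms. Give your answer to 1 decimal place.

2301.5 = 10·W + 6.25(186) − 5(64) − 161
10·W = 2301.5 − 681.5 = 1620, so W = 162 kg.

162.0 kg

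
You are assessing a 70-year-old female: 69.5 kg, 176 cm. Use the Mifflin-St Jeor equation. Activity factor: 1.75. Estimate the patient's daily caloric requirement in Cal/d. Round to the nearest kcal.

2247 Cal/d

Mifflin-St Jeor (female): BMR = 10(69.5) + 6.25(176) − 5(70) − 161 = 695 + 1100 − 350 − 161 = 1284 kcal/day.
TEE = BMR × activity factor = 1284 × 1.75 = 2247 kcal/day.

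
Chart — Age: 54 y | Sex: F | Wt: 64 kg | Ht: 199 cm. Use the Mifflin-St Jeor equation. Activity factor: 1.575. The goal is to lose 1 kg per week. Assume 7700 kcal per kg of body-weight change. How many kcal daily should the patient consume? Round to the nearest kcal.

1188 kcal daily

Mifflin-St Jeor (female): BMR = 10(64) + 6.25(199) − 5(54) − 161 = 640 + 1243.75 − 270 − 161 = 1452.75 kcal/day.
TEE = 1452.75 × 1.575 = 2288.0813 kcal/day.
Required daily deficit = 1 × 7700 ÷ 7 = 1100 kcal/day.
Target intake = 2288.0813 − 1100 = 1188.0813 kcal/day.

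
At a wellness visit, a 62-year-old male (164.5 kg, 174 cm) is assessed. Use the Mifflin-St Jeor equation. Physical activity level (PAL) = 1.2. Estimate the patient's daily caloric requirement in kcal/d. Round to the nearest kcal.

2913 kcal/d

Mifflin-St Jeor (male): BMR = 10(164.5) + 6.25(174) − 5(62) + 5 = 1645 + 1087.5 − 310 + 5 = 2427.5 kcal/day.
TEE = BMR × activity factor = 2427.5 × 1.2 = 2913 kcal/day.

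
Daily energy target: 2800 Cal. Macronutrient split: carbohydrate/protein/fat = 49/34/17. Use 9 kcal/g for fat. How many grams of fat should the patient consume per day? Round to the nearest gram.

53 g/day

Fat energy = 17% × 2800 = 476 kcal.
At 9 kcal/g: 476 ÷ 9 = 52.8889 g.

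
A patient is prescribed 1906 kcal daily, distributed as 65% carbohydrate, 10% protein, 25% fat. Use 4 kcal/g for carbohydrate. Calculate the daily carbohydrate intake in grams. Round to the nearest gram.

310 g/day

Carbohydrate energy = 65% × 1906 = 1238.9 kcal.
At 4 kcal/g: 1238.9 ÷ 4 = 309.725 g.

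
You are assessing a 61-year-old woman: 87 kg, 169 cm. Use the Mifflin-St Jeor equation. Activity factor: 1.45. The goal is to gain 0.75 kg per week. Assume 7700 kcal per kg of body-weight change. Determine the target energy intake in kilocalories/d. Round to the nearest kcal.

2942 kilocalories/d

Mifflin-St Jeor (female): BMR = 10(87) + 6.25(169) − 5(61) − 161 = 870 + 1056.25 − 305 − 161 = 1460.25 kcal/day.
TEE = 1460.25 × 1.45 = 2117.3625 kcal/day.
Required daily surplus = 0.75 × 7700 ÷ 7 = 825 kcal/day.
Target intake = 2117.3625 + 825 = 2942.3625 kcal/day.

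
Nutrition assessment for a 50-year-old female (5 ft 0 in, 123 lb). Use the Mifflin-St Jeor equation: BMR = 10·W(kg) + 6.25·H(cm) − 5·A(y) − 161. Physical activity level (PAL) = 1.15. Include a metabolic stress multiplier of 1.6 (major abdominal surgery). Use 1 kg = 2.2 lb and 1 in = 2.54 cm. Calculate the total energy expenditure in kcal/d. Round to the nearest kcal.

Convert to metric: weight = 123 ÷ 2.2 = 55.9091 kg; height = (5×12 + 0) × 2.54 = 60 × 2.54 = 152.4 cm.
Mifflin-St Jeor (female): BMR = 10(55.9091) + 6.25(152.4) − 5(50) − 161 = 559.0909 + 952.5 − 250 − 161 = 1100.5909 kcal/day.
TEE = BMR × activity factor = 1100.5909 × 1.15 = 1265.6795 kcal/day.
Apply stress factor: 1265.6795 × 1.6 = 2025.0873 kcal/day.

2025 kcal/d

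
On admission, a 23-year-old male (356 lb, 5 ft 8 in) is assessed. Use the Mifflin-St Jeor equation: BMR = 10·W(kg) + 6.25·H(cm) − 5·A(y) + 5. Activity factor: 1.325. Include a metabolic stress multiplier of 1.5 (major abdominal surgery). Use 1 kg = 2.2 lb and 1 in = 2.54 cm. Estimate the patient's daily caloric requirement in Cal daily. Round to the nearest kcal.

5143 Cal daily

Convert to metric: weight = 356 ÷ 2.2 = 161.8182 kg; height = (5×12 + 8) × 2.54 = 68 × 2.54 = 172.72 cm.
Mifflin-St Jeor (male): BMR = 10(161.8182) + 6.25(172.72) − 5(23) + 5 = 1618.1818 + 1079.5 − 115 + 5 = 2587.6818 kcal/day.
TEE = BMR × activity factor = 2587.6818 × 1.325 = 3428.6784 kcal/day.
Apply stress factor: 3428.6784 × 1.5 = 5143.0176 kcal/day.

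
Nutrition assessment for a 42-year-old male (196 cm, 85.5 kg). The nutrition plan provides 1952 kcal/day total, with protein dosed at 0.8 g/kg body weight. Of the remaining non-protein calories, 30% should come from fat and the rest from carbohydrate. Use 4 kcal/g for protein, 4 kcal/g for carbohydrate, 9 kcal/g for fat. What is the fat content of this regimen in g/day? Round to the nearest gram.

Protein = 0.8 × 85.5 = 68.4 g → 68.4 × 4 = 273.6 kcal.
Non-protein calories = 1952 − 273.6 = 1678.4 kcal.
Fat: 30% × 1678.4 = 503.52 kcal; carbohydrate: 1174.88 kcal.
Fat: 503.52 kcal ÷ 9 kcal/g = 55.9467 g.

56 g/day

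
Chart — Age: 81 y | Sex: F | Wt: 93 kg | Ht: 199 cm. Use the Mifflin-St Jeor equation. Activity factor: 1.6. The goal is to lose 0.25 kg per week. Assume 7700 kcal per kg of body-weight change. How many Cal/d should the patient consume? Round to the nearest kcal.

Mifflin-St Jeor (female): BMR = 10(93) + 6.25(199) − 5(81) − 161 = 930 + 1243.75 − 405 − 161 = 1607.75 kcal/day.
TEE = 1607.75 × 1.6 = 2572.4 kcal/day.
Required daily deficit = 0.25 × 7700 ÷ 7 = 275 kcal/day.
Target intake = 2572.4 − 275 = 2297.4 kcal/day.

2297 Cal/d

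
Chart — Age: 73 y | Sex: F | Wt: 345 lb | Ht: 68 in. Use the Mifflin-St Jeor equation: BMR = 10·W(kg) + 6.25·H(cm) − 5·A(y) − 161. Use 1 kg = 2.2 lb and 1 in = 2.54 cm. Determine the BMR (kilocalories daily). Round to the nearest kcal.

2122 kilocalories daily

Convert to metric: weight = 345 ÷ 2.2 = 156.8182 kg; height = 68 × 2.54 = 172.72 cm.
Mifflin-St Jeor (female): BMR = 10(156.8182) + 6.25(172.72) − 5(73) − 161 = 1568.1818 + 1079.5 − 365 − 161 = 2121.6818 kcal/day.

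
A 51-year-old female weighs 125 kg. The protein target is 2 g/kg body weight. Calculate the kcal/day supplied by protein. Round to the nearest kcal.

Protein = 2 g/kg × 125 kg = 250 g/day.
Protein energy = 250 g × 4 kcal/g = 1000 kcal/day.

1000 kcal/day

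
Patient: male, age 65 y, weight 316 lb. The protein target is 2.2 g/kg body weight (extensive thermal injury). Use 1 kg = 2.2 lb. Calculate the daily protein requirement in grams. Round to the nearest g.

Weight in kg = 316 ÷ 2.2 = 143.6364 kg.
Protein = 2.2 g/kg × 143.6364 kg = 316 g/day.

316 g/day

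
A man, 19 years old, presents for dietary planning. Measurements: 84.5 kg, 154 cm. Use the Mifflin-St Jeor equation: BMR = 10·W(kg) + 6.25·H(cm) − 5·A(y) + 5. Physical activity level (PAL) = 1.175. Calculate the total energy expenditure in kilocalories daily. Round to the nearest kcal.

Mifflin-St Jeor (male): BMR = 10(84.5) + 6.25(154) − 5(19) + 5 = 845 + 962.5 − 95 + 5 = 1717.5 kcal/day.
TEE = BMR × activity factor = 1717.5 × 1.175 = 2018.0625 kcal/day.

2018 kilocalories daily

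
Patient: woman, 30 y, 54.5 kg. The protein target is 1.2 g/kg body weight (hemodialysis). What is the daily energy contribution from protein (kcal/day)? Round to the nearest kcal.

Protein = 1.2 g/kg × 54.5 kg = 65.4 g/day.
Protein energy = 65.4 g × 4 kcal/g = 261.6 kcal/day.

262 kcal/day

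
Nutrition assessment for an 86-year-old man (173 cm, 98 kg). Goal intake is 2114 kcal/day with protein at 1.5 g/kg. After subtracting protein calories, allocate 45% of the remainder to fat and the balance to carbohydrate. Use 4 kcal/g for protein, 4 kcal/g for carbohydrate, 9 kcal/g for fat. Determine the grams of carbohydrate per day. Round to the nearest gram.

210 g/day

Protein = 1.5 × 98 = 147 g → 147 × 4 = 588 kcal.
Non-protein calories = 2114 − 588 = 1526 kcal.
Fat: 45% × 1526 = 686.7 kcal; carbohydrate: 839.3 kcal.
Carbohydrate: 839.3 kcal ÷ 4 kcal/g = 209.825 g.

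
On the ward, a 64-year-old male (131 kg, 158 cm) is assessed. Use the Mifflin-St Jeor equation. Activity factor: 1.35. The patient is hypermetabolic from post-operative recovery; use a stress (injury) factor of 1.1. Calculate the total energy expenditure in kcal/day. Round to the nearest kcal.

2944 kcal/day

Mifflin-St Jeor (male): BMR = 10(131) + 6.25(158) − 5(64) + 5 = 1310 + 987.5 − 320 + 5 = 1982.5 kcal/day.
TEE = BMR × activity factor = 1982.5 × 1.35 = 2676.375 kcal/day.
Apply stress factor: 2676.375 × 1.1 = 2944.0125 kcal/day.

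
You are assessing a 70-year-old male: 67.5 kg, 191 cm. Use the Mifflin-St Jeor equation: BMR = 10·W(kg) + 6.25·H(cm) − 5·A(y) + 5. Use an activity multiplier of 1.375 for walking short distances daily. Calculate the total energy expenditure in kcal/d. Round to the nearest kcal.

2095 kcal/d

Mifflin-St Jeor (male): BMR = 10(67.5) + 6.25(191) − 5(70) + 5 = 675 + 1193.75 − 350 + 5 = 1523.75 kcal/day.
TEE = BMR × activity factor = 1523.75 × 1.375 = 2095.1563 kcal/day.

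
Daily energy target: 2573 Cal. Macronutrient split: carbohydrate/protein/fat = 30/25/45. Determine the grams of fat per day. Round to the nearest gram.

Fat energy = 45% × 2573 = 1157.85 kcal.
At 9 kcal/g: 1157.85 ÷ 9 = 128.65 g.

129 g/day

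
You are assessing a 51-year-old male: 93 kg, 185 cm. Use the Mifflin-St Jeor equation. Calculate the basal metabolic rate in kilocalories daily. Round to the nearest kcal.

1836 kilocalories daily

Mifflin-St Jeor (male): BMR = 10(93) + 6.25(185) − 5(51) + 5 = 930 + 1156.25 − 255 + 5 = 1836.25 kcal/day.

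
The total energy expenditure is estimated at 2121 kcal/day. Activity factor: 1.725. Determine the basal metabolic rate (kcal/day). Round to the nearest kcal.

1230 kcal/day

BMR = TEE ÷ activity factor = 2121 ÷ 1.725 = 1229.5652 kcal/day.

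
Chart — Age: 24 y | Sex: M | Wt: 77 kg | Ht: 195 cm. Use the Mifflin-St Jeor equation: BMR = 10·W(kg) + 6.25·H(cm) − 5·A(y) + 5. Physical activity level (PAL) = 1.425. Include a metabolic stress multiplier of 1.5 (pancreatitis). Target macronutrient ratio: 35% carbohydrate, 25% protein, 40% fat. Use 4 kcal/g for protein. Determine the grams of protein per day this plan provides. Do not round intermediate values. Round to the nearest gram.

Mifflin-St Jeor (male): BMR = 10(77) + 6.25(195) − 5(24) + 5 = 770 + 1218.75 − 120 + 5 = 1873.75 kcal/day.
TEE = 1873.75 × 1.425 = 2670.0938 kcal/day.
With stress factor 1.5: 2670.0938 × 1.5 = 4005.1406 kcal/day.
Protein energy = 25% × 4005.1406 = 1001.2852 kcal.
Protein = 1001.2852 ÷ 4 kcal/g = 250.3213 g.

250 g/day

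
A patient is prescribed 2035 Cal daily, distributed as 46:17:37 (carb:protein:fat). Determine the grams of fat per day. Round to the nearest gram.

84 g/day

Fat energy = 37% × 2035 = 752.95 kcal.
At 9 kcal/g: 752.95 ÷ 9 = 83.6611 g.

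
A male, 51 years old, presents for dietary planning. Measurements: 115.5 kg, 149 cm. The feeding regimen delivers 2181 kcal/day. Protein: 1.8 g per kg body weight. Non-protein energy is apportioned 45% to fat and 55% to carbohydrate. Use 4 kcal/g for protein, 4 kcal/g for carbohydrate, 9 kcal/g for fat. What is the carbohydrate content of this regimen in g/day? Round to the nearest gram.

Protein = 1.8 × 115.5 = 207.9 g → 207.9 × 4 = 831.6 kcal.
Non-protein calories = 2181 − 831.6 = 1349.4 kcal.
Fat: 45% × 1349.4 = 607.23 kcal; carbohydrate: 742.17 kcal.
Carbohydrate: 742.17 kcal ÷ 4 kcal/g = 185.5425 g.

186 g/day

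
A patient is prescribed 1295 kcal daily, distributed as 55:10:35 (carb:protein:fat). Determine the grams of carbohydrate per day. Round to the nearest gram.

178 g/day

Carbohydrate energy = 55% × 1295 = 712.25 kcal.
At 4 kcal/g: 712.25 ÷ 4 = 178.0625 g.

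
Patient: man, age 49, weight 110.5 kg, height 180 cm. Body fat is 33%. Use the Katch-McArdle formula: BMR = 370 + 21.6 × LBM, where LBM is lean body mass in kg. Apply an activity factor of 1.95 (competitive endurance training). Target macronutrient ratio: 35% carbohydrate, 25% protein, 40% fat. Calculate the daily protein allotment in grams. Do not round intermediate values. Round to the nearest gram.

240 g/day

LBM = 110.5 × (1 − 0.33) = 74.035 kg. Katch-McArdle: BMR = 370 + 21.6 × 74.035 = 1969.156 kcal/day.
TEE = 1969.156 × 1.95 = 3839.8542 kcal/day.
Protein energy = 25% × 3839.8542 = 959.9636 kcal.
Protein = 959.9636 ÷ 4 kcal/g = 239.9909 g.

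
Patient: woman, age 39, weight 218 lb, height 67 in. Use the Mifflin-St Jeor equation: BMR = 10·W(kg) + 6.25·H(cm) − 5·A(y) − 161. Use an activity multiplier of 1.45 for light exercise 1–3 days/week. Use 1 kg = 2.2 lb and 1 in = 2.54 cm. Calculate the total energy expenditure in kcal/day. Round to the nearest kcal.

Convert to metric: weight = 218 ÷ 2.2 = 99.0909 kg; height = 67 × 2.54 = 170.18 cm.
Mifflin-St Jeor (female): BMR = 10(99.0909) + 6.25(170.18) − 5(39) − 161 = 990.9091 + 1063.625 − 195 − 161 = 1698.5341 kcal/day.
TEE = BMR × activity factor = 1698.5341 × 1.45 = 2462.8744 kcal/day.

2463 kcal/day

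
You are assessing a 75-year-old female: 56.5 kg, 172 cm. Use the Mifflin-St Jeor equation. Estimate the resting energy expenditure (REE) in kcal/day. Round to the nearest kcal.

1104 kcal/day

Mifflin-St Jeor (female): BMR = 10(56.5) + 6.25(172) − 5(75) − 161 = 565 + 1075 − 375 − 161 = 1104 kcal/day.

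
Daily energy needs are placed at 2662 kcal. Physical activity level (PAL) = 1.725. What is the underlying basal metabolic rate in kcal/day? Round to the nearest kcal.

BMR = TEE ÷ activity factor = 2662 ÷ 1.725 = 1543.1884 kcal/day.

1543 kcal/day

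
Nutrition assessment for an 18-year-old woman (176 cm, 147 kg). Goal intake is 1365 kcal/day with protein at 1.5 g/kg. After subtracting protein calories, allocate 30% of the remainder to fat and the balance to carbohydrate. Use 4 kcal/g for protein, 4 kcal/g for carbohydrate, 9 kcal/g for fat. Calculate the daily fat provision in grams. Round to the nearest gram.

Protein = 1.5 × 147 = 220.5 g → 220.5 × 4 = 882 kcal.
Non-protein calories = 1365 − 882 = 483 kcal.
Fat: 30% × 483 = 144.9 kcal; carbohydrate: 338.1 kcal.
Fat: 144.9 kcal ÷ 9 kcal/g = 16.1 g.

16 g/day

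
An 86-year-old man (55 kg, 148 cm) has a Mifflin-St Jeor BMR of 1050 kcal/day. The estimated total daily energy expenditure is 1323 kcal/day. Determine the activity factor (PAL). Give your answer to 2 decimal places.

Activity factor = TEE ÷ BMR = 1323 ÷ 1050 = 1.26.

1.26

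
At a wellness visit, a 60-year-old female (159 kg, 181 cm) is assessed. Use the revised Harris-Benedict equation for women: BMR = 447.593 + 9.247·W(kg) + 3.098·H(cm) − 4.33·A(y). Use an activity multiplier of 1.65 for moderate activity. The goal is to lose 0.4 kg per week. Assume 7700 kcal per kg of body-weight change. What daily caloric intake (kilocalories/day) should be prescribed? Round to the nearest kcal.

3221 kilocalories/day

Harris-Benedict: BMR = 447.593 + 9.247(159) + 3.098(181) − 4.33(60) = 2218.804 kcal/day.
TEE = 2218.804 × 1.65 = 3661.0266 kcal/day.
Required daily deficit = 0.4 × 7700 ÷ 7 = 440 kcal/day.
Target intake = 3661.0266 − 440 = 3221.0266 kcal/day.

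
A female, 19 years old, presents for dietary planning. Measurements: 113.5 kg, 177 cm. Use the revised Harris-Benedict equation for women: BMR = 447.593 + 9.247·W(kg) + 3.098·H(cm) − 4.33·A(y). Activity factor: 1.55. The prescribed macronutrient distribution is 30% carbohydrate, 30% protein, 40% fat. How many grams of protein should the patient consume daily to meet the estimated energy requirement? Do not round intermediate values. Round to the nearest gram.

Harris-Benedict: BMR = 447.593 + 9.247(113.5) + 3.098(177) − 4.33(19) = 1963.2035 kcal/day.
TEE = 1963.2035 × 1.55 = 3042.9654 kcal/day.
Protein energy = 30% × 3042.9654 = 912.8896 kcal.
Protein = 912.8896 ÷ 4 kcal/g = 228.2224 g.

228 g/day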